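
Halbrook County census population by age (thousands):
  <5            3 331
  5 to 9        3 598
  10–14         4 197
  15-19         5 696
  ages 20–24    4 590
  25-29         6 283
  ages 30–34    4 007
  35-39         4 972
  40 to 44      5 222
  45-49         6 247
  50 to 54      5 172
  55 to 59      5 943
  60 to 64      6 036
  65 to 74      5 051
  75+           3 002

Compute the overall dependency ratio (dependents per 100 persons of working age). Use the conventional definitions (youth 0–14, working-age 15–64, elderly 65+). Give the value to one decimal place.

0–14: 3 331 + 3 598 + 4 197 = 11 126
15–64: 5 696 + 4 590 + 6 283 + 4 007 + 4 972 + 5 222 + 6 247 + 5 172 + 5 943 + 6 036 = 54 168
65+: 5 051 + 3 002 = 8 053
Total dependency ratio = (11 126 + 8 053) / 54 168 × 100 = 19 179 / 54 168 × 100 = 35.4

Total dependency ratio: 35.4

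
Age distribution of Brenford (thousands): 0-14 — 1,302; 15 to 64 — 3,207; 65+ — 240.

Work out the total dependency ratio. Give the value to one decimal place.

Total dependency ratio: 48.1

Total dependency ratio = (1,302 + 240) / 3,207 × 100 = 1,542 / 3,207 × 100 = 48.1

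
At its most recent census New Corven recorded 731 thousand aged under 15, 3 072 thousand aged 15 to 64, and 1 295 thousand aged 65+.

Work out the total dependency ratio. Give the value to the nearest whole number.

Total dependency ratio: 66

Total dependency ratio = (731 + 1 295) / 3 072 × 100 = 2 026 / 3 072 × 100 = 66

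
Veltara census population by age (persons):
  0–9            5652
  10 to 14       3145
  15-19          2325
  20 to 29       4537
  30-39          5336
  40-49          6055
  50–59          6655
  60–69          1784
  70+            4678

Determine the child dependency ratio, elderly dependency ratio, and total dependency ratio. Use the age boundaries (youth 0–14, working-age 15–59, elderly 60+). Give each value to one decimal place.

Youth dependency ratio: 35.3
Old-age dependency ratio: 25.9
Total dependency ratio: 61.3

0–14: 5652 + 3145 = 8797
15–59: 2325 + 4537 + 5336 + 6055 + 6655 = 24908
60+: 1784 + 4678 = 6462
Youth dependency ratio = 8797 / 24908 × 100 = 35.3
Old-age dependency ratio = 6462 / 24908 × 100 = 25.9
Total dependency ratio = (8797 + 6462) / 24908 × 100 = 15259 / 24908 × 100 = 61.3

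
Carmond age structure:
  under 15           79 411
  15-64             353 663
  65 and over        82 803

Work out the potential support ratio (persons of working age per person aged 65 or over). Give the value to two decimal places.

Potential support ratio: 4.27

Potential support ratio = 353 663 / 82 803 = 4.27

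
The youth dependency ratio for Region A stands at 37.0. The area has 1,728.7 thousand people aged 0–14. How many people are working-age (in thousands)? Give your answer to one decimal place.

Working-age: 4,672.2

Youth dependency ratio = youth / working-age × 100
37.0 = 1,728.7 / W × 100
⇒ 4,672.2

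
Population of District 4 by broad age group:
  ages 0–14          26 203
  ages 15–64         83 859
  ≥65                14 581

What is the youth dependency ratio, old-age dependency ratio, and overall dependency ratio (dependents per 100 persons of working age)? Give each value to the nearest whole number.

Youth dependency ratio: 31
Old-age dependency ratio: 17
Total dependency ratio: 49

Youth dependency ratio = 26 203 / 83 859 × 100 = 31
Old-age dependency ratio = 14 581 / 83 859 × 100 = 17
Total dependency ratio = (26 203 + 14 581) / 83 859 × 100 = 40 784 / 83 859 × 100 = 49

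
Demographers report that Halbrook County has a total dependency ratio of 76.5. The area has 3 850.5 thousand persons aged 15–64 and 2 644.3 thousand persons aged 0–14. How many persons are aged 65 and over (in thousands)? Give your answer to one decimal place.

Total dependency ratio = (youth + elderly) / working-age × 100
76.5 = (2 644.3 + E) / 3 850.5 × 100
⇒ 301.3

Aged 65 and over: 301.3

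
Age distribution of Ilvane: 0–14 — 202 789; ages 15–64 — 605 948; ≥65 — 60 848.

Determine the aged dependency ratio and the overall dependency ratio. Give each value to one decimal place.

Old-age dependency ratio: 10.0
Total dependency ratio: 43.5

Old-age dependency ratio = 60 848 / 605 948 × 100 = 10.0
Total dependency ratio = (202 789 + 60 848) / 605 948 × 100 = 263 637 / 605 948 × 100 = 43.5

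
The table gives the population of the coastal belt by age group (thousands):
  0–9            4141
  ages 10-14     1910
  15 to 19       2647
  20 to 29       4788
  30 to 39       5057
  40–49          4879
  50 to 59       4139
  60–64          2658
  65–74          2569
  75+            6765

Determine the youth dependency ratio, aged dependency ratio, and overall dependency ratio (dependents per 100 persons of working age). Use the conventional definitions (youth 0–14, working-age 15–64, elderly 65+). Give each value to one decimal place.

Youth dependency ratio: 25.0
Old-age dependency ratio: 38.6
Total dependency ratio: 63.7

0–14: 4141 + 1910 = 6051
15–64: 2647 + 4788 + 5057 + 4879 + 4139 + 2658 = 24168
65+: 2569 + 6765 = 9334
Youth dependency ratio = 6051 / 24168 × 100 = 25.0
Old-age dependency ratio = 9334 / 24168 × 100 = 38.6
Total dependency ratio = (6051 + 9334) / 24168 × 100 = 15385 / 24168 × 100 = 63.7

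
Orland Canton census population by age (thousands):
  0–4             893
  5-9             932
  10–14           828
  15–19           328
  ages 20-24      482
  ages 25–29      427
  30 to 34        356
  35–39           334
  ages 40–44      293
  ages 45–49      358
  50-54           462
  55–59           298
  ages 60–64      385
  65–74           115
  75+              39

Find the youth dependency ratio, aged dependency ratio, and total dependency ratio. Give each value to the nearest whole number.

Youth dependency ratio: 71
Old-age dependency ratio: 4
Total dependency ratio: 75

0–14: 893 + 932 + 828 = 2 653
15–64: 328 + 482 + 427 + 356 + 334 + 293 + 358 + 462 + 298 + 385 = 3 723
65+: 115 + 39 = 154
Youth dependency ratio = 2 653 / 3 723 × 100 = 71
Old-age dependency ratio = 154 / 3 723 × 100 = 4
Total dependency ratio = (2 653 + 154) / 3 723 × 100 = 2 807 / 3 723 × 100 = 75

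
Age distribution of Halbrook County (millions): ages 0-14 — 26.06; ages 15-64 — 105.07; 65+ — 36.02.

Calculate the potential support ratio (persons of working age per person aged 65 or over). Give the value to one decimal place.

Potential support ratio: 2.9

Potential support ratio = 105.07 / 36.02 = 2.9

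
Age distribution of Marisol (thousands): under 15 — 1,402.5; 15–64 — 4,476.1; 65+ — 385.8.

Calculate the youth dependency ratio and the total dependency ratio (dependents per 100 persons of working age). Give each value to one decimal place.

Youth dependency ratio = 1,402.5 / 4,476.1 × 100 = 31.3
Total dependency ratio = (1,402.5 + 385.8) / 4,476.1 × 100 = 1,788.3 / 4,476.1 × 100 = 40.0

Youth dependency ratio: 31.3
Total dependency ratio: 40.0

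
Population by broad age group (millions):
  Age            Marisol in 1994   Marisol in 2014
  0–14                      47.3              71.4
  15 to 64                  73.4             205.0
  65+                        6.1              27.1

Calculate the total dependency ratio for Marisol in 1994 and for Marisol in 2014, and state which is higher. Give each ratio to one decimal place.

Marisol in 1994: 72.8
Marisol in 2014: 48.0
Higher: Marisol in 1994

Marisol in 1994: (47.3 + 6.1) / 73.4 × 100 = 53.4 / 73.4 × 100 = 72.8
Marisol in 2014: (71.4 + 27.1) / 205.0 × 100 = 98.5 / 205.0 × 100 = 48.0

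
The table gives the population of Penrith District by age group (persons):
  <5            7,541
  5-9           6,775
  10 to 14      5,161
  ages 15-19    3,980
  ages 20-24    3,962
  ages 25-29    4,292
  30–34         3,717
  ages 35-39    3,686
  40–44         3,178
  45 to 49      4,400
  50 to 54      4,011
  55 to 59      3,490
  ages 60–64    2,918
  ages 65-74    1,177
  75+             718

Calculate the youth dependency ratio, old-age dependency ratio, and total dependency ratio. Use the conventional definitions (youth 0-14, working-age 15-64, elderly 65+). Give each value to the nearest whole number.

0–14: 7,541 + 6,775 + 5,161 = 19,477
15–64: 3,980 + 3,962 + 4,292 + 3,717 + 3,686 + 3,178 + 4,400 + 4,011 + 3,490 + 2,918 = 37,634
65+: 1,177 + 718 = 1,895
Youth dependency ratio = 19,477 / 37,634 × 100 = 52
Old-age dependency ratio = 1,895 / 37,634 × 100 = 5
Total dependency ratio = (19,477 + 1,895) / 37,634 × 100 = 21,372 / 37,634 × 100 = 57

Youth dependency ratio: 52
Old-age dependency ratio: 5
Total dependency ratio: 57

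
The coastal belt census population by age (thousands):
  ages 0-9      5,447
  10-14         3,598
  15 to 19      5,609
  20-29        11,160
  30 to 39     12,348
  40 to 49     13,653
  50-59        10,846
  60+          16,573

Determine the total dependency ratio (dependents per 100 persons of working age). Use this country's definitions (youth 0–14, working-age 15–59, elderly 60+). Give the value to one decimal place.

0–14: 5,447 + 3,598 = 9,045
15–59: 5,609 + 11,160 + 12,348 + 13,653 + 10,846 = 53,616
60+: 16,573
Total dependency ratio = (9,045 + 16,573) / 53,616 × 100 = 25,618 / 53,616 × 100 = 47.8

Total dependency ratio: 47.8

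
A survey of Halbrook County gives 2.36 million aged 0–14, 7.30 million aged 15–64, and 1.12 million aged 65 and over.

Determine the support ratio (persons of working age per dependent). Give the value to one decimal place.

Support ratio: 2.1

Support ratio = 7.30 / (2.36 + 1.12) = 7.30 / 3.48 = 2.1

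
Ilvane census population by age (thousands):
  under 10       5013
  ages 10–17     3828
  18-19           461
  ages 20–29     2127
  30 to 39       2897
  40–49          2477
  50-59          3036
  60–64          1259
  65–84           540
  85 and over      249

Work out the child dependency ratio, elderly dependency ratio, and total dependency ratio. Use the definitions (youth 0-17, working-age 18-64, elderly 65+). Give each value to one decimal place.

Youth dependency ratio: 72.1
Old-age dependency ratio: 6.4
Total dependency ratio: 78.6

0–17: 5013 + 3828 = 8841
18–64: 461 + 2127 + 2897 + 2477 + 3036 + 1259 = 12257
65+: 540 + 249 = 789
Youth dependency ratio = 8841 / 12257 × 100 = 72.1
Old-age dependency ratio = 789 / 12257 × 100 = 6.4
Total dependency ratio = (8841 + 789) / 12257 × 100 = 9630 / 12257 × 100 = 78.6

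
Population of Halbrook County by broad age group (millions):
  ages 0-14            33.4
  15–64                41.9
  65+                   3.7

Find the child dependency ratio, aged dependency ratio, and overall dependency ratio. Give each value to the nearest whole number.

Youth dependency ratio: 80
Old-age dependency ratio: 9
Total dependency ratio: 89

Youth dependency ratio = 33.4 / 41.9 × 100 = 80
Old-age dependency ratio = 3.7 / 41.9 × 100 = 9
Total dependency ratio = (33.4 + 3.7) / 41.9 × 100 = 37.1 / 41.9 × 100 = 89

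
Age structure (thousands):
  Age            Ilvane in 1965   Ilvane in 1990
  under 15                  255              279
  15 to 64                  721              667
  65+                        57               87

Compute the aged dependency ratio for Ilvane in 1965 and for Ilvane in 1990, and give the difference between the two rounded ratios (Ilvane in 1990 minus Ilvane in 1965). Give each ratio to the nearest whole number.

Ilvane in 1965: 57 / 721 × 100 = 8
Ilvane in 1990: 87 / 667 × 100 = 13

Ilvane in 1965: 8
Ilvane in 1990: 13
Difference: +5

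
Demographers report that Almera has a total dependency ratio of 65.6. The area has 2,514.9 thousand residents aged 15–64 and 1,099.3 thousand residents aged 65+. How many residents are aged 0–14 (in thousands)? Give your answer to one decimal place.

Total dependency ratio = (youth + elderly) / working-age × 100
65.6 = (Y + 1,099.3) / 2,514.9 × 100
⇒ 550.5

Aged 0–14: 550.5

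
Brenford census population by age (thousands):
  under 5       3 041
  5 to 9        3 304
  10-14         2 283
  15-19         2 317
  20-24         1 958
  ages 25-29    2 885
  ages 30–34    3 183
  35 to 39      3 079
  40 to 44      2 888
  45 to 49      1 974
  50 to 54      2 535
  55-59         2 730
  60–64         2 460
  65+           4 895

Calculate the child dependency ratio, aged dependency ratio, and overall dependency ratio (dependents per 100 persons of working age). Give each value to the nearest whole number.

0–14: 3 041 + 3 304 + 2 283 = 8 628
15–64: 2 317 + 1 958 + 2 885 + 3 183 + 3 079 + 2 888 + 1 974 + 2 535 + 2 730 + 2 460 = 26 009
65+: 4 895
Youth dependency ratio = 8 628 / 26 009 × 100 = 33
Old-age dependency ratio = 4 895 / 26 009 × 100 = 19
Total dependency ratio = (8 628 + 4 895) / 26 009 × 100 = 13 523 / 26 009 × 100 = 52

Youth dependency ratio: 33
Old-age dependency ratio: 19
Total dependency ratio: 52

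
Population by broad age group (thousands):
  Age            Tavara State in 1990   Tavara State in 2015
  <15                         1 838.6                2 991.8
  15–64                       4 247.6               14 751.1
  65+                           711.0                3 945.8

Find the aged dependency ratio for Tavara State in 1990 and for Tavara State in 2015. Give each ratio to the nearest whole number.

Tavara State in 1990: 17
Tavara State in 2015: 27

Tavara State in 1990: 711.0 / 4 247.6 × 100 = 17
Tavara State in 2015: 3 945.8 / 14 751.1 × 100 = 27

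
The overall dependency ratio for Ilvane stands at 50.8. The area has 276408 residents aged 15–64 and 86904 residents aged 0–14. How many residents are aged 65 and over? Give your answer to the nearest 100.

Aged 65 and over: 53500

Total dependency ratio = (youth + elderly) / working-age × 100
50.8 = (86904 + E) / 276408 × 100
⇒ 53500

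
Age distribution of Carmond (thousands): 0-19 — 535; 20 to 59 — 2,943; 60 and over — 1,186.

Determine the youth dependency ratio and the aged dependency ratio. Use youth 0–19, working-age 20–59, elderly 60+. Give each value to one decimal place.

Youth dependency ratio: 18.2
Old-age dependency ratio: 40.3

Youth dependency ratio = 535 / 2,943 × 100 = 18.2
Old-age dependency ratio = 1,186 / 2,943 × 100 = 40.3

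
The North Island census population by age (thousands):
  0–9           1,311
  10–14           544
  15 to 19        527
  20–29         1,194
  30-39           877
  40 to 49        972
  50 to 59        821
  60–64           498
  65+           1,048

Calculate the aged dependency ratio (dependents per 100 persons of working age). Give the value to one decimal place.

0–14: 1,311 + 544 = 1,855
15–64: 527 + 1,194 + 877 + 972 + 821 + 498 = 4,889
65+: 1,048
Old-age dependency ratio = 1,048 / 4,889 × 100 = 21.4

Old-age dependency ratio: 21.4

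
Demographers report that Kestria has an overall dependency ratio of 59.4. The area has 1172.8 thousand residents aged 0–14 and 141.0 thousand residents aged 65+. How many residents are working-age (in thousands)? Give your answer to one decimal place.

Total dependency ratio = (youth + elderly) / working-age × 100
59.4 = (1172.8 + 141.0) / W × 100
⇒ 2211.8

Working-age: 2211.8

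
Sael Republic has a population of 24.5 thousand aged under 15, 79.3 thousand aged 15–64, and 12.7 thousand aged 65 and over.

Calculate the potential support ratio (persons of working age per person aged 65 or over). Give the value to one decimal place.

Potential support ratio: 6.2

Potential support ratio = 79.3 / 12.7 = 6.2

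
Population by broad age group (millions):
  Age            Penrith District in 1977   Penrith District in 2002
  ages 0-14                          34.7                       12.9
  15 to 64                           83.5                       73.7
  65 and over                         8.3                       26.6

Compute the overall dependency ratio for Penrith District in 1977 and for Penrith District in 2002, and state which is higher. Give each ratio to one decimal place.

Penrith District in 1977: 51.5
Penrith District in 2002: 53.6
Higher: Penrith District in 2002

Penrith District in 1977: (34.7 + 8.3) / 83.5 × 100 = 43.0 / 83.5 × 100 = 51.5
Penrith District in 2002: (12.9 + 26.6) / 73.7 × 100 = 39.5 / 73.7 × 100 = 53.6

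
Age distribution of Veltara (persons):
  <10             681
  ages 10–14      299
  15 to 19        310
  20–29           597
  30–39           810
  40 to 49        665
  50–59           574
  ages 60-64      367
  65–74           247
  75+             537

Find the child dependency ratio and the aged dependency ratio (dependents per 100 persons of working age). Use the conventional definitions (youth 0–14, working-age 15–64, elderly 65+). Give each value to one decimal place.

Youth dependency ratio: 29.5
Old-age dependency ratio: 23.6

0–14: 681 + 299 = 980
15–64: 310 + 597 + 810 + 665 + 574 + 367 = 3323
65+: 247 + 537 = 784
Youth dependency ratio = 980 / 3323 × 100 = 29.5
Old-age dependency ratio = 784 / 3323 × 100 = 23.6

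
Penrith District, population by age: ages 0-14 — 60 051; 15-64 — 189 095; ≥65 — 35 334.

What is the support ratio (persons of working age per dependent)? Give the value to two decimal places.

Support ratio: 1.98

Support ratio = 189 095 / (60 051 + 35 334) = 189 095 / 95 385 = 1.98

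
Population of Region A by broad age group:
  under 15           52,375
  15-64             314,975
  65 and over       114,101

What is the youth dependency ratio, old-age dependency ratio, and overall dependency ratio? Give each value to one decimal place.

Youth dependency ratio = 52,375 / 314,975 × 100 = 16.6
Old-age dependency ratio = 114,101 / 314,975 × 100 = 36.2
Total dependency ratio = (52,375 + 114,101) / 314,975 × 100 = 166,476 / 314,975 × 100 = 52.9

Youth dependency ratio: 16.6
Old-age dependency ratio: 36.2
Total dependency ratio: 52.9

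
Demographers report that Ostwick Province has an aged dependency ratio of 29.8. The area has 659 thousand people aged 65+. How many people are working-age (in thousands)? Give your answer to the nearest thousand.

Working-age: 2 211

Old-age dependency ratio = elderly / working-age × 100
29.8 = 659 / W × 100
⇒ 2 211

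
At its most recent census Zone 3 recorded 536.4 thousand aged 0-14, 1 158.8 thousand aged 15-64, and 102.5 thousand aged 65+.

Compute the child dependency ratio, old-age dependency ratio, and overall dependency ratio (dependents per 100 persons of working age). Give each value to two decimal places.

Youth dependency ratio = 536.4 / 1 158.8 × 100 = 46.29
Old-age dependency ratio = 102.5 / 1 158.8 × 100 = 8.85
Total dependency ratio = (536.4 + 102.5) / 1 158.8 × 100 = 638.9 / 1 158.8 × 100 = 55.13

Youth dependency ratio: 46.29
Old-age dependency ratio: 8.85
Total dependency ratio: 55.13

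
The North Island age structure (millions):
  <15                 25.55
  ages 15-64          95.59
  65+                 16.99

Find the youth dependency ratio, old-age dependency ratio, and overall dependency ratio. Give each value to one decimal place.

Youth dependency ratio = 25.55 / 95.59 × 100 = 26.7
Old-age dependency ratio = 16.99 / 95.59 × 100 = 17.8
Total dependency ratio = (25.55 + 16.99) / 95.59 × 100 = 42.54 / 95.59 × 100 = 44.5

Youth dependency ratio: 26.7
Old-age dependency ratio: 17.8
Total dependency ratio: 44.5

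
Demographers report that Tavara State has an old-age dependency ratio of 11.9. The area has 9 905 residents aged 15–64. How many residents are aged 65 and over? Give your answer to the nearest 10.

Aged 65 and over: 1 180

Old-age dependency ratio = elderly / working-age × 100
11.9 = E / 9 905 × 100
⇒ 1 180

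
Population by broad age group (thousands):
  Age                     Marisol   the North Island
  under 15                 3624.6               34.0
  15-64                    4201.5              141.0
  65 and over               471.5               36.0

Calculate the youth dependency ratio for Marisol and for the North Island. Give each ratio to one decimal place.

Marisol: 3624.6 / 4201.5 × 100 = 86.3
the North Island: 34.0 / 141.0 × 100 = 24.1

Marisol: 86.3
the North Island: 24.1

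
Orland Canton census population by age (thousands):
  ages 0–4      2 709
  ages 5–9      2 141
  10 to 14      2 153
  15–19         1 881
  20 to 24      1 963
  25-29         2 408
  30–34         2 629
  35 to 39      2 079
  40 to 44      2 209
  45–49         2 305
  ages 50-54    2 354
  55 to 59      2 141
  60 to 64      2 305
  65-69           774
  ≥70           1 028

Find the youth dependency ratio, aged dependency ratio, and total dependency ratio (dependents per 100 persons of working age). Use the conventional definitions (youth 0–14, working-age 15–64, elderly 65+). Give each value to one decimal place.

0–14: 2 709 + 2 141 + 2 153 = 7 003
15–64: 1 881 + 1 963 + 2 408 + 2 629 + 2 079 + 2 209 + 2 305 + 2 354 + 2 141 + 2 305 = 22 274
65+: 774 + 1 028 = 1 802
Youth dependency ratio = 7 003 / 22 274 × 100 = 31.4
Old-age dependency ratio = 1 802 / 22 274 × 100 = 8.1
Total dependency ratio = (7 003 + 1 802) / 22 274 × 100 = 8 805 / 22 274 × 100 = 39.5

Youth dependency ratio: 31.4
Old-age dependency ratio: 8.1
Total dependency ratio: 39.5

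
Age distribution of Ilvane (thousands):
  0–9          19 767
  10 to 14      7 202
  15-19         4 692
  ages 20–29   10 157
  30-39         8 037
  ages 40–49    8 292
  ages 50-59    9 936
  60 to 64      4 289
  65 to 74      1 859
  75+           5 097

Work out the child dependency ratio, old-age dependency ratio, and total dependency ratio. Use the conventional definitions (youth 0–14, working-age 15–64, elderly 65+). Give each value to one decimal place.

Youth dependency ratio: 59.4
Old-age dependency ratio: 15.3
Total dependency ratio: 74.7

0–14: 19 767 + 7 202 = 26 969
15–64: 4 692 + 10 157 + 8 037 + 8 292 + 9 936 + 4 289 = 45 403
65+: 1 859 + 5 097 = 6 956
Youth dependency ratio = 26 969 / 45 403 × 100 = 59.4
Old-age dependency ratio = 6 956 / 45 403 × 100 = 15.3
Total dependency ratio = (26 969 + 6 956) / 45 403 × 100 = 33 925 / 45 403 × 100 = 74.7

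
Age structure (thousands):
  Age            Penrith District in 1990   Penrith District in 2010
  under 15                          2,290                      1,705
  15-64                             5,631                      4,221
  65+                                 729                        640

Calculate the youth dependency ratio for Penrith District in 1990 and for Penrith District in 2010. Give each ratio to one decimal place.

Penrith District in 1990: 40.7
Penrith District in 2010: 40.4

Penrith District in 1990: 2,290 / 5,631 × 100 = 40.7
Penrith District in 2010: 1,705 / 4,221 × 100 = 40.4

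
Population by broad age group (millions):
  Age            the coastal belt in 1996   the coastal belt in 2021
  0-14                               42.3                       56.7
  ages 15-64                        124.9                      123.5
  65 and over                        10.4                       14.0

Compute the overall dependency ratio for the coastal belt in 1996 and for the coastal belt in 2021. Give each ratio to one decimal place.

the coastal belt in 1996: 42.2
the coastal belt in 2021: 57.2

the coastal belt in 1996: (42.3 + 10.4) / 124.9 × 100 = 52.7 / 124.9 × 100 = 42.2
the coastal belt in 2021: (56.7 + 14.0) / 123.5 × 100 = 70.7 / 123.5 × 100 = 57.2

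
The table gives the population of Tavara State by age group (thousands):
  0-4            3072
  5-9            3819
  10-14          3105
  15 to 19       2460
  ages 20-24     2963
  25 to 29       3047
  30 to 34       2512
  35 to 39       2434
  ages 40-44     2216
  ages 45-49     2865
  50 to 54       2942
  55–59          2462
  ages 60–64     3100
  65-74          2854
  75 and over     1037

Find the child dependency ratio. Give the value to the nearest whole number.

Youth dependency ratio: 37

0–14: 3072 + 3819 + 3105 = 9996
15–64: 2460 + 2963 + 3047 + 2512 + 2434 + 2216 + 2865 + 2942 + 2462 + 3100 = 27001
65+: 2854 + 1037 = 3891
Youth dependency ratio = 9996 / 27001 × 100 = 37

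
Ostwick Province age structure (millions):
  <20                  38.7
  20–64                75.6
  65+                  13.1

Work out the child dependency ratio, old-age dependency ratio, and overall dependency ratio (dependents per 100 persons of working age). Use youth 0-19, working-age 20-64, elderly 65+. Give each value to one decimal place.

Youth dependency ratio = 38.7 / 75.6 × 100 = 51.2
Old-age dependency ratio = 13.1 / 75.6 × 100 = 17.3
Total dependency ratio = (38.7 + 13.1) / 75.6 × 100 = 51.8 / 75.6 × 100 = 68.5

Youth dependency ratio: 51.2
Old-age dependency ratio: 17.3
Total dependency ratio: 68.5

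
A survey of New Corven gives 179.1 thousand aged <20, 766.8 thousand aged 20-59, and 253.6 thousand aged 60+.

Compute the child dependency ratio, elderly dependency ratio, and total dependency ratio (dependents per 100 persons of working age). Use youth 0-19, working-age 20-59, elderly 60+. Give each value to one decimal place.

Youth dependency ratio: 23.4
Old-age dependency ratio: 33.1
Total dependency ratio: 56.4

Youth dependency ratio = 179.1 / 766.8 × 100 = 23.4
Old-age dependency ratio = 253.6 / 766.8 × 100 = 33.1
Total dependency ratio = (179.1 + 253.6) / 766.8 × 100 = 432.7 / 766.8 × 100 = 56.4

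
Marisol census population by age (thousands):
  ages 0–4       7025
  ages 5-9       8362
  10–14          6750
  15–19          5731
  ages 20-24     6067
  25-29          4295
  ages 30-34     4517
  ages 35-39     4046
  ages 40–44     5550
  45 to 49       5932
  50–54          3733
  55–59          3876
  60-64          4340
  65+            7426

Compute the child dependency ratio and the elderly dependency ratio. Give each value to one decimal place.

0–14: 7025 + 8362 + 6750 = 22137
15–64: 5731 + 6067 + 4295 + 4517 + 4046 + 5550 + 5932 + 3733 + 3876 + 4340 = 48087
65+: 7426
Youth dependency ratio = 22137 / 48087 × 100 = 46.0
Old-age dependency ratio = 7426 / 48087 × 100 = 15.4

Youth dependency ratio: 46.0
Old-age dependency ratio: 15.4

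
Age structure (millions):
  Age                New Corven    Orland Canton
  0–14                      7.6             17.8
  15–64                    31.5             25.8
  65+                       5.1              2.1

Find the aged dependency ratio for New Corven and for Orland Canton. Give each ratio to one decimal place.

New Corven: 5.1 / 31.5 × 100 = 16.2
Orland Canton: 2.1 / 25.8 × 100 = 8.1

New Corven: 16.2
Orland Canton: 8.1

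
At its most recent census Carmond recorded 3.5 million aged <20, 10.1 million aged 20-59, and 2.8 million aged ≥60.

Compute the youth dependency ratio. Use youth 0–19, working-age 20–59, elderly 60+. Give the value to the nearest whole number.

Youth dependency ratio = 3.5 / 10.1 × 100 = 35

Youth dependency ratio: 35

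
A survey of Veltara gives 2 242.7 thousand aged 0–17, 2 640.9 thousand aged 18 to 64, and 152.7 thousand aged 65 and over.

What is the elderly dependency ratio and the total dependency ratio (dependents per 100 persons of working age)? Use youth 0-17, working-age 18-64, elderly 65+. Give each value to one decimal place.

Old-age dependency ratio = 152.7 / 2 640.9 × 100 = 5.8
Total dependency ratio = (2 242.7 + 152.7) / 2 640.9 × 100 = 2 395.4 / 2 640.9 × 100 = 90.7

Old-age dependency ratio: 5.8
Total dependency ratio: 90.7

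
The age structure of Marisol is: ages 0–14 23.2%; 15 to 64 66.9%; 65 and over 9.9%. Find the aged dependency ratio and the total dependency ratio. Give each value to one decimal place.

Old-age dependency ratio = 9.9 / 66.9 × 100 = 14.8
Total dependency ratio = (23.2 + 9.9) / 66.9 × 100 = 33.1 / 66.9 × 100 = 49.5

Old-age dependency ratio: 14.8
Total dependency ratio: 49.5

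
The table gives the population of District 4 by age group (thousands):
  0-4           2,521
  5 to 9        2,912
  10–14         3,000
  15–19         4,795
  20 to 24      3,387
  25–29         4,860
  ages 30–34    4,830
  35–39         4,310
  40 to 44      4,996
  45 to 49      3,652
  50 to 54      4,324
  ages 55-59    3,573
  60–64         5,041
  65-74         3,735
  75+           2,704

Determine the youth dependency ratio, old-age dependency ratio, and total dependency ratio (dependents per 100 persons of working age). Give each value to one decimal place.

0–14: 2,521 + 2,912 + 3,000 = 8,433
15–64: 4,795 + 3,387 + 4,860 + 4,830 + 4,310 + 4,996 + 3,652 + 4,324 + 3,573 + 5,041 = 43,768
65+: 3,735 + 2,704 = 6,439
Youth dependency ratio = 8,433 / 43,768 × 100 = 19.3
Old-age dependency ratio = 6,439 / 43,768 × 100 = 14.7
Total dependency ratio = (8,433 + 6,439) / 43,768 × 100 = 14,872 / 43,768 × 100 = 34.0

Youth dependency ratio: 19.3
Old-age dependency ratio: 14.7
Total dependency ratio: 34.0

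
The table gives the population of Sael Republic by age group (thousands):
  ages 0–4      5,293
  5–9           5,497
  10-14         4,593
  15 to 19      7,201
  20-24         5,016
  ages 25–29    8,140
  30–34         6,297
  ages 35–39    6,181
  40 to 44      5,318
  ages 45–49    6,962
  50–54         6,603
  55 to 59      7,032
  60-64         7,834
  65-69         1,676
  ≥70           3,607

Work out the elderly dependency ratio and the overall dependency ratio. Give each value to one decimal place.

0–14: 5,293 + 5,497 + 4,593 = 15,383
15–64: 7,201 + 5,016 + 8,140 + 6,297 + 6,181 + 5,318 + 6,962 + 6,603 + 7,032 + 7,834 = 66,584
65+: 1,676 + 3,607 = 5,283
Old-age dependency ratio = 5,283 / 66,584 × 100 = 7.9
Total dependency ratio = (15,383 + 5,283) / 66,584 × 100 = 20,666 / 66,584 × 100 = 31.0

Old-age dependency ratio: 7.9
Total dependency ratio: 31.0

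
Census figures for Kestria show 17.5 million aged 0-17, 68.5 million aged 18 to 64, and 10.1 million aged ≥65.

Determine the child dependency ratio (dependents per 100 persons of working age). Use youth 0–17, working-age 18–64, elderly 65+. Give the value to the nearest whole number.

Youth dependency ratio = 17.5 / 68.5 × 100 = 26

Youth dependency ratio: 26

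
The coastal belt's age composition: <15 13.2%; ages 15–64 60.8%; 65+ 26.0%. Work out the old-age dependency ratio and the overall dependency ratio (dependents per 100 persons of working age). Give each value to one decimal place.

Old-age dependency ratio = 26.0 / 60.8 × 100 = 42.8
Total dependency ratio = (13.2 + 26.0) / 60.8 × 100 = 39.2 / 60.8 × 100 = 64.5

Old-age dependency ratio: 42.8
Total dependency ratio: 64.5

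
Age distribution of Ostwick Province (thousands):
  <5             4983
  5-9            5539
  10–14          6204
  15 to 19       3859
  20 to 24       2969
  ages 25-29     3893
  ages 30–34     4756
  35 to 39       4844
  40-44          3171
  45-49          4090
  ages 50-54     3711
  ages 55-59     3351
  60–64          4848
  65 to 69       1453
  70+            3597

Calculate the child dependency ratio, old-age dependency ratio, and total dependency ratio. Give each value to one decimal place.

0–14: 4983 + 5539 + 6204 = 16726
15–64: 3859 + 2969 + 3893 + 4756 + 4844 + 3171 + 4090 + 3711 + 3351 + 4848 = 39492
65+: 1453 + 3597 = 5050
Youth dependency ratio = 16726 / 39492 × 100 = 42.4
Old-age dependency ratio = 5050 / 39492 × 100 = 12.8
Total dependency ratio = (16726 + 5050) / 39492 × 100 = 21776 / 39492 × 100 = 55.1

Youth dependency ratio: 42.4
Old-age dependency ratio: 12.8
Total dependency ratio: 55.1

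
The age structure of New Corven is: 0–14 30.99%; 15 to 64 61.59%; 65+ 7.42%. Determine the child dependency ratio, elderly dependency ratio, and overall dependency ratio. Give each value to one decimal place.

Youth dependency ratio: 50.3
Old-age dependency ratio: 12.0
Total dependency ratio: 62.4

Youth dependency ratio = 30.99 / 61.59 × 100 = 50.3
Old-age dependency ratio = 7.42 / 61.59 × 100 = 12.0
Total dependency ratio = (30.99 + 7.42) / 61.59 × 100 = 38.41 / 61.59 × 100 = 62.4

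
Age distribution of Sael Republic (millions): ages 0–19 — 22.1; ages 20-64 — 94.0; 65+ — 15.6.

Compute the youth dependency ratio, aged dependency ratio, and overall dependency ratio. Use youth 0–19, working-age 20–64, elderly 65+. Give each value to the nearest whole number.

Youth dependency ratio: 24
Old-age dependency ratio: 17
Total dependency ratio: 40

Youth dependency ratio = 22.1 / 94.0 × 100 = 24
Old-age dependency ratio = 15.6 / 94.0 × 100 = 17
Total dependency ratio = (22.1 + 15.6) / 94.0 × 100 = 37.7 / 94.0 × 100 = 40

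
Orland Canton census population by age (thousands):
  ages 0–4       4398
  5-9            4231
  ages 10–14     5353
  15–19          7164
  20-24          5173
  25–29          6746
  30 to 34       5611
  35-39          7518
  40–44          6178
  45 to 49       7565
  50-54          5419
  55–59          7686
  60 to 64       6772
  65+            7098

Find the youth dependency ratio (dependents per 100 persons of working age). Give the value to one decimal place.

0–14: 4398 + 4231 + 5353 = 13982
15–64: 7164 + 5173 + 6746 + 5611 + 7518 + 6178 + 7565 + 5419 + 7686 + 6772 = 65832
65+: 7098
Youth dependency ratio = 13982 / 65832 × 100 = 21.2

Youth dependency ratio: 21.2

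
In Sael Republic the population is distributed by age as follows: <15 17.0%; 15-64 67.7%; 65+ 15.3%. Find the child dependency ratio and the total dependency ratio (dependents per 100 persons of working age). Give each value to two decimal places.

Youth dependency ratio: 25.11
Total dependency ratio: 47.71

Youth dependency ratio = 17.0 / 67.7 × 100 = 25.11
Total dependency ratio = (17.0 + 15.3) / 67.7 × 100 = 32.3 / 67.7 × 100 = 47.71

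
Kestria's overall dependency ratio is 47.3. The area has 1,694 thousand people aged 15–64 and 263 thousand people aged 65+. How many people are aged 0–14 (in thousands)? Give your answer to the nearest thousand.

Aged 0–14: 538

Total dependency ratio = (youth + elderly) / working-age × 100
47.3 = (Y + 263) / 1,694 × 100
⇒ 538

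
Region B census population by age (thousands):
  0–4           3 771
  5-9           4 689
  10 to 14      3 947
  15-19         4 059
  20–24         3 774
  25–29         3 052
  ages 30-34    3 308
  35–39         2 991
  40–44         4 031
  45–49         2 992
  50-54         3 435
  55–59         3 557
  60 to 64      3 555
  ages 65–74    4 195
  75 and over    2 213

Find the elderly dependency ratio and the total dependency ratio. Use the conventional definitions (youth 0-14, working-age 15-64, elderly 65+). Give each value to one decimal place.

Old-age dependency ratio: 18.4
Total dependency ratio: 54.1

0–14: 3 771 + 4 689 + 3 947 = 12 407
15–64: 4 059 + 3 774 + 3 052 + 3 308 + 2 991 + 4 031 + 2 992 + 3 435 + 3 557 + 3 555 = 34 754
65+: 4 195 + 2 213 = 6 408
Old-age dependency ratio = 6 408 / 34 754 × 100 = 18.4
Total dependency ratio = (12 407 + 6 408) / 34 754 × 100 = 18 815 / 34 754 × 100 = 54.1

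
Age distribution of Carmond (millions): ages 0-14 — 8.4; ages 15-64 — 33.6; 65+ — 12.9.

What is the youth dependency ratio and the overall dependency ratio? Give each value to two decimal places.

Youth dependency ratio: 25.00
Total dependency ratio: 63.39

Youth dependency ratio = 8.4 / 33.6 × 100 = 25.00
Total dependency ratio = (8.4 + 12.9) / 33.6 × 100 = 21.3 / 33.6 × 100 = 63.39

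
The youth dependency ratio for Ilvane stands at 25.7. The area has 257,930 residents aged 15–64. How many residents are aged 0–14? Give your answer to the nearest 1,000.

Aged 0–14: 66,000

Youth dependency ratio = youth / working-age × 100
25.7 = Y / 257,930 × 100
⇒ 66,000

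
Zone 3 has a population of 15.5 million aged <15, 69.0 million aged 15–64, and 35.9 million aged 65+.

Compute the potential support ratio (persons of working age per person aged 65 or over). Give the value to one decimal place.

Potential support ratio = 69.0 / 35.9 = 1.9

Potential support ratio: 1.9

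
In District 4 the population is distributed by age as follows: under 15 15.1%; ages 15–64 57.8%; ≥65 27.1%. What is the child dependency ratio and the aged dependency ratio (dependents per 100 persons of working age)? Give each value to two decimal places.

Youth dependency ratio = 15.1 / 57.8 × 100 = 26.12
Old-age dependency ratio = 27.1 / 57.8 × 100 = 46.89

Youth dependency ratio: 26.12
Old-age dependency ratio: 46.89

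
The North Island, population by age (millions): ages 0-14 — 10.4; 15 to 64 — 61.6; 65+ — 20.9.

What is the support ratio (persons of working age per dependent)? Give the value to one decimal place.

Support ratio: 2.0

Support ratio = 61.6 / (10.4 + 20.9) = 61.6 / 31.3 = 2.0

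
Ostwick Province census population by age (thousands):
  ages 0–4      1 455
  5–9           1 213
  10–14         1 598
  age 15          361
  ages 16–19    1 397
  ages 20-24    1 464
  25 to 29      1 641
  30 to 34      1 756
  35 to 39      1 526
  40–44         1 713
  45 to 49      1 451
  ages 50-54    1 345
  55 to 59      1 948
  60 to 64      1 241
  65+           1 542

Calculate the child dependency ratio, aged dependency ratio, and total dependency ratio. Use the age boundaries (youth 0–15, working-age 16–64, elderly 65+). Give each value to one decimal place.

0–15: 1 455 + 1 213 + 1 598 + 361 = 4 627
16–64: 1 397 + 1 464 + 1 641 + 1 756 + 1 526 + 1 713 + 1 451 + 1 345 + 1 948 + 1 241 = 15 482
65+: 1 542
Youth dependency ratio = 4 627 / 15 482 × 100 = 29.9
Old-age dependency ratio = 1 542 / 15 482 × 100 = 10.0
Total dependency ratio = (4 627 + 1 542) / 15 482 × 100 = 6 169 / 15 482 × 100 = 39.8

Youth dependency ratio: 29.9
Old-age dependency ratio: 10.0
Total dependency ratio: 39.8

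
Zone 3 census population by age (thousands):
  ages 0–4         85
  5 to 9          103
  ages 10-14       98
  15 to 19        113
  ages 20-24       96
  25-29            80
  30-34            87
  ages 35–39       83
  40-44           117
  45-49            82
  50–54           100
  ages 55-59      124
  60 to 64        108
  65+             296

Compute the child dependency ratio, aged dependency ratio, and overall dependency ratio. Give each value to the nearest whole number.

Youth dependency ratio: 29
Old-age dependency ratio: 30
Total dependency ratio: 59

0–14: 85 + 103 + 98 = 286
15–64: 113 + 96 + 80 + 87 + 83 + 117 + 82 + 100 + 124 + 108 = 990
65+: 296
Youth dependency ratio = 286 / 990 × 100 = 29
Old-age dependency ratio = 296 / 990 × 100 = 30
Total dependency ratio = (286 + 296) / 990 × 100 = 582 / 990 × 100 = 59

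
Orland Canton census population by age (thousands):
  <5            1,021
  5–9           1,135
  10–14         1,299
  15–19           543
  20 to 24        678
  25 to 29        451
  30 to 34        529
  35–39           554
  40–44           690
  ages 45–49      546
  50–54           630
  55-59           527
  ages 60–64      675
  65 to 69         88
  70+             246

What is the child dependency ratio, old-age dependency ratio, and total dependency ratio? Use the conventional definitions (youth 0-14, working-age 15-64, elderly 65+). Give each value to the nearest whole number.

0–14: 1,021 + 1,135 + 1,299 = 3,455
15–64: 543 + 678 + 451 + 529 + 554 + 690 + 546 + 630 + 527 + 675 = 5,823
65+: 88 + 246 = 334
Youth dependency ratio = 3,455 / 5,823 × 100 = 59
Old-age dependency ratio = 334 / 5,823 × 100 = 6
Total dependency ratio = (3,455 + 334) / 5,823 × 100 = 3,789 / 5,823 × 100 = 65

Youth dependency ratio: 59
Old-age dependency ratio: 6
Total dependency ratio: 65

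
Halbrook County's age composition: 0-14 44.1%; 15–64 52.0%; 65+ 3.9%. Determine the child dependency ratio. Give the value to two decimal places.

Youth dependency ratio = 44.1 / 52.0 × 100 = 84.81

Youth dependency ratio: 84.81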